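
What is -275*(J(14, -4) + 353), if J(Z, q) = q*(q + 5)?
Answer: -95975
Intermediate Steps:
J(Z, q) = q*(5 + q)
-275*(J(14, -4) + 353) = -275*(-4*(5 - 4) + 353) = -275*(-4*1 + 353) = -275*(-4 + 353) = -275*349 = -95975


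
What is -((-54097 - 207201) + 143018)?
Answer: 118280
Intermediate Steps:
-((-54097 - 207201) + 143018) = -(-261298 + 143018) = -1*(-118280) = 118280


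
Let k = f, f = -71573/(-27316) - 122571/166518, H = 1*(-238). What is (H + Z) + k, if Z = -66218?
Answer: -16792976086575/252700316 ≈ -66454.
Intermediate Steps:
H = -238
f = 476113521/252700316 (f = -71573*(-1/27316) - 122571*1/166518 = 71573/27316 - 13619/18502 = 476113521/252700316 ≈ 1.8841)
k = 476113521/252700316 ≈ 1.8841
(H + Z) + k = (-238 - 66218) + 476113521/252700316 = -66456 + 476113521/252700316 = -16792976086575/252700316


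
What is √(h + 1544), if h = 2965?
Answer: 3*√501 ≈ 67.149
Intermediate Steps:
√(h + 1544) = √(2965 + 1544) = √4509 = 3*√501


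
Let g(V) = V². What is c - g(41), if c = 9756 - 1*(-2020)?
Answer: 10095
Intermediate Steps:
c = 11776 (c = 9756 + 2020 = 11776)
c - g(41) = 11776 - 1*41² = 11776 - 1*1681 = 11776 - 1681 = 10095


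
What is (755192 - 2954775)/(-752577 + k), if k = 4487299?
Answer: -2199583/3734722 ≈ -0.58895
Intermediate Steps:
(755192 - 2954775)/(-752577 + k) = (755192 - 2954775)/(-752577 + 4487299) = -2199583/3734722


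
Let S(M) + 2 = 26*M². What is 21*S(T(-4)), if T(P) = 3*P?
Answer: 78582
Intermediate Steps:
S(M) = -2 + 26*M²
21*S(T(-4)) = 21*(-2 + 26*(3*(-4))²) = 21*(-2 + 26*(-12)²) = 21*(-2 + 26*144) = 21*(-2 + 3744) = 21*3742 = 78582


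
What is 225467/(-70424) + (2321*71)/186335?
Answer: -30407152061/13122456040 ≈ -2.3172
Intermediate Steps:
225467/(-70424) + (2321*71)/186335 = 225467*(-1/70424) + 164791*(1/186335) = -225467/70424 + 164791/186335 = -30407152061/13122456040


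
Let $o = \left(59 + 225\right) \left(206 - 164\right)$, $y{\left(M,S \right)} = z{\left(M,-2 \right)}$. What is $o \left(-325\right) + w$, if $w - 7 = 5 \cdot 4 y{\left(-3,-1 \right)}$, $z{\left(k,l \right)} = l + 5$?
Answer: $-3876533$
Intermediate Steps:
$z{\left(k,l \right)} = 5 + l$
$y{\left(M,S \right)} = 3$ ($y{\left(M,S \right)} = 5 - 2 = 3$)
$w = 67$ ($w = 7 + 5 \cdot 4 \cdot 3 = 7 + 20 \cdot 3 = 7 + 60 = 67$)
$o = 11928$ ($o = 284 \cdot 42 = 11928$)
$o \left(-325\right) + w = 11928 \left(-325\right) + 67 = -3876600 + 67 = -3876533$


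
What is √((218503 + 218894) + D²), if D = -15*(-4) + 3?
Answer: √441366 ≈ 664.35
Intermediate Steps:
D = 63 (D = -5*(-12) + 3 = 60 + 3 = 63)
√((218503 + 218894) + D²) = √((218503 + 218894) + 63²) = √(437397 + 3969) = √441366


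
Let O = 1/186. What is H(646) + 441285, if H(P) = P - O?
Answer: 82199165/186 ≈ 4.4193e+5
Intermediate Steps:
O = 1/186 ≈ 0.0053763
H(P) = -1/186 + P (H(P) = P - 1*1/186 = P - 1/186 = -1/186 + P)
H(646) + 441285 = (-1/186 + 646) + 441285 = 120155/186 + 441285 = 82199165/186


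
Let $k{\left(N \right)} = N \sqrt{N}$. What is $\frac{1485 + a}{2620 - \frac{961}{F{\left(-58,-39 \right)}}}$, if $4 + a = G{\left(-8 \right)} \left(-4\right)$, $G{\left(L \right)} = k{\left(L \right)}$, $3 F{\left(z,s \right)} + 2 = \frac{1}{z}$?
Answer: $\frac{57759}{157918} + \frac{1248 i \sqrt{2}}{78959} \approx 0.36575 + 0.022353 i$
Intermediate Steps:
$k{\left(N \right)} = N^{\frac{3}{2}}$
$F{\left(z,s \right)} = - \frac{2}{3} + \frac{1}{3 z}$
$G{\left(L \right)} = L^{\frac{3}{2}}$
$a = -4 + 64 i \sqrt{2}$ ($a = -4 + \left(-8\right)^{\frac{3}{2}} \left(-4\right) = -4 + - 16 i \sqrt{2} \left(-4\right) = -4 + 64 i \sqrt{2} \approx -4.0 + 90.51 i$)
$\frac{1485 + a}{2620 - \frac{961}{F{\left(-58,-39 \right)}}} = \frac{1485 - \left(4 - 64 i \sqrt{2}\right)}{2620 - \frac{961}{\frac{1}{3} \frac{1}{-58} \left(1 - -116\right)}} = \frac{1481 + 64 i \sqrt{2}}{2620 - \frac{961}{\frac{1}{3} \left(- \frac{1}{58}\right) \left(1 + 116\right)}} = \frac{1481 + 64 i \sqrt{2}}{2620 - \frac{961}{\frac{1}{3} \left(- \frac{1}{58}\right) 117}} = \frac{1481 + 64 i \sqrt{2}}{2620 - \frac{961}{- \frac{39}{58}}} = \frac{1481 + 64 i \sqrt{2}}{2620 - - \frac{55738}{39}} = \frac{1481 + 64 i \sqrt{2}}{2620 + \frac{55738}{39}} = \frac{1481 + 64 i \sqrt{2}}{\frac{157918}{39}} = \left(1481 + 64 i \sqrt{2}\right) \frac{39}{157918} = \frac{57759}{157918} + \frac{1248 i \sqrt{2}}{78959}$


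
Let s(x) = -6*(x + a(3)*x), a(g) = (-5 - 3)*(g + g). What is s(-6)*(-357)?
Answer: 604044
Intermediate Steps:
a(g) = -16*g
s(x) = 282*x (s(x) = -6*(x + (-16*3)*x) = -6*(x - 48*x) = -(-282)*x = 282*x)
s(-6)*(-357) = (282*(-6))*(-357) = -1692*(-357) = 604044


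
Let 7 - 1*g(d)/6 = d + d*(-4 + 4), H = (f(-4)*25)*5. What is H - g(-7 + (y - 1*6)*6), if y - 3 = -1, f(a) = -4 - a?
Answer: -228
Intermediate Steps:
y = 2 (y = 3 - 1 = 2)
H = 0 (H = ((-4 - 1*(-4))*25)*5 = ((-4 + 4)*25)*5 = (0*25)*5 = 0*5 = 0)
g(d) = 42 - 6*d (g(d) = 42 - 6*(d + d*(-4 + 4)) = 42 - 6*(d + d*0) = 42 - 6*(d + 0) = 42 - 6*d)
H - g(-7 + (y - 1*6)*6) = 0 - (42 - 6*(-7 + (2 - 1*6)*6)) = 0 - (42 - 6*(-7 + (2 - 6)*6)) = 0 - (42 - 6*(-7 - 4*6)) = 0 - (42 - 6*(-7 - 24)) = 0 - (42 - 6*(-31)) = 0 - (42 + 186) = 0 - 1*228 = 0 - 228 = -228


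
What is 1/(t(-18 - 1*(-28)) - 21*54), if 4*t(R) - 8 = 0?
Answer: -1/1132 ≈ -0.00088339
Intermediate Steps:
t(R) = 2 (t(R) = 2 + (¼)*0 = 2 + 0 = 2)
1/(t(-18 - 1*(-28)) - 21*54) = 1/(2 - 21*54) = 1/(2 - 1134) = 1/(-1132) = -1/1132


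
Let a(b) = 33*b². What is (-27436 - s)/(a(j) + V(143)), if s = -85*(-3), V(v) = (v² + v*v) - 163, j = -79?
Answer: -27691/246688 ≈ -0.11225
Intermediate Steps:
V(v) = -163 + 2*v² (V(v) = (v² + v²) - 163 = 2*v² - 163 = -163 + 2*v²)
s = 255
(-27436 - s)/(a(j) + V(143)) = (-27436 - 1*255)/(33*(-79)² + (-163 + 2*143²)) = (-27436 - 255)/(33*6241 + (-163 + 2*20449)) = -27691/(205953 + (-163 + 40898)) = -27691/(205953 + 40735) = -27691/246688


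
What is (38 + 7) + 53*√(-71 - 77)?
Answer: 45 + 106*I*√37 ≈ 45.0 + 644.77*I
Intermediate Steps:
(38 + 7) + 53*√(-71 - 77) = 45 + 53*√(-148) = 45 + 53*(2*I*√37) = 45 + 106*I*√37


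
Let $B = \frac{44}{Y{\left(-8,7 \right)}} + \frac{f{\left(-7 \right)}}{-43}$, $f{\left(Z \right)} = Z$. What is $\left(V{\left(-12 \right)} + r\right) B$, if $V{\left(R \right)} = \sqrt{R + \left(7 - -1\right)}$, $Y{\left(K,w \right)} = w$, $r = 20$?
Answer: $\frac{38820}{301} + \frac{3882 i}{301} \approx 128.97 + 12.897 i$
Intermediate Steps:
$B = \frac{1941}{301}$ ($B = \frac{44}{7} - \frac{7}{-43} = 44 \cdot \frac{1}{7} - - \frac{7}{43} = \frac{44}{7} + \frac{7}{43} = \frac{1941}{301} \approx 6.4485$)
$V{\left(R \right)} = \sqrt{8 + R}$ ($V{\left(R \right)} = \sqrt{R + \left(7 + 1\right)} = \sqrt{R + 8} = \sqrt{8 + R}$)
$\left(V{\left(-12 \right)} + r\right) B = \left(\sqrt{8 - 12} + 20\right) \frac{1941}{301} = \left(\sqrt{-4} + 20\right) \frac{1941}{301} = \left(2 i + 20\right) \frac{1941}{301} = \left(20 + 2 i\right) \frac{1941}{301} = \frac{38820}{301} + \frac{3882 i}{301}$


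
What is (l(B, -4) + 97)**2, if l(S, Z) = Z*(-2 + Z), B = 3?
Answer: 14641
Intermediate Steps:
(l(B, -4) + 97)**2 = (-4*(-2 - 4) + 97)**2 = (-4*(-6) + 97)**2 = (24 + 97)**2 = 121**2 = 14641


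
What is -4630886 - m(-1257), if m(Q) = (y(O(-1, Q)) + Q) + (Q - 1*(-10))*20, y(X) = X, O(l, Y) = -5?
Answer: -4604684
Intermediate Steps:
m(Q) = 195 + 21*Q (m(Q) = (-5 + Q) + (Q - 1*(-10))*20 = (-5 + Q) + (Q + 10)*20 = (-5 + Q) + (10 + Q)*20 = (-5 + Q) + (200 + 20*Q) = 195 + 21*Q)
-4630886 - m(-1257) = -4630886 - (195 + 21*(-1257)) = -4630886 - (195 - 26397) = -4630886 - 1*(-26202) = -4630886 + 26202 = -4604684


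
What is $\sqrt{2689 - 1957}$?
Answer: $2 \sqrt{183} \approx 27.056$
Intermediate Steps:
$\sqrt{2689 - 1957} = \sqrt{732} = 2 \sqrt{183}$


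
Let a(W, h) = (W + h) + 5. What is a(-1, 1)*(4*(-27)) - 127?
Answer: -667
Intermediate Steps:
a(W, h) = 5 + W + h
a(-1, 1)*(4*(-27)) - 127 = (5 - 1 + 1)*(4*(-27)) - 127 = 5*(-108) - 127 = -540 - 127 = -667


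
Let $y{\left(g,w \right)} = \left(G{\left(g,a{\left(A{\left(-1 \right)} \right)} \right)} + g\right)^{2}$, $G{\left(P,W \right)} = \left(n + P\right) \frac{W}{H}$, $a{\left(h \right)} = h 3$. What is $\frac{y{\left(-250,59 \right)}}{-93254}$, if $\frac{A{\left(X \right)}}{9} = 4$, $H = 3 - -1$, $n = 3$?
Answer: $- \frac{47872561}{93254} \approx -513.36$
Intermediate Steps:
$H = 4$ ($H = 3 + 1 = 4$)
$A{\left(X \right)} = 36$ ($A{\left(X \right)} = 9 \cdot 4 = 36$)
$a{\left(h \right)} = 3 h$
$G{\left(P,W \right)} = \frac{W \left(3 + P\right)}{4}$ ($G{\left(P,W \right)} = \left(3 + P\right) \frac{W}{4} = \frac{W \left(3 + P\right)}{4}$)
$y{\left(g,w \right)} = \left(81 + 28 g\right)^{2}$ ($y{\left(g,w \right)} = \left(\frac{3 \cdot 36 \left(3 + g\right)}{4} + g\right)^{2} = \left(\frac{1}{4} \cdot 108 \left(3 + g\right) + g\right)^{2} = \left(\left(81 + 27 g\right) + g\right)^{2} = \left(81 + 28 g\right)^{2}$)
$\frac{y{\left(-250,59 \right)}}{-93254} = \frac{\left(81 + 28 \left(-250\right)\right)^{2}}{-93254} = \left(81 - 7000\right)^{2} \left(- \frac{1}{93254}\right) = \left(-6919\right)^{2} \left(- \frac{1}{93254}\right) = 47872561 \left(- \frac{1}{93254}\right) = - \frac{47872561}{93254}$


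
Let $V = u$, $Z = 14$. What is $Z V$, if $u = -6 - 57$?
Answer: $-882$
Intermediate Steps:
$u = -63$
$V = -63$
$Z V = 14 \left(-63\right) = -882$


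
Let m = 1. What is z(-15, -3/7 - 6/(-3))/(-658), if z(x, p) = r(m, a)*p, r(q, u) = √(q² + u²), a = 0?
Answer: -11/4606 ≈ -0.0023882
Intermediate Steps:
z(x, p) = p (z(x, p) = √(1² + 0²)*p = √(1 + 0)*p = √1*p = 1*p = p)
z(-15, -3/7 - 6/(-3))/(-658) = (-3/7 - 6/(-3))/(-658) = (-3*⅐ - 6*(-⅓))*(-1/658) = (-3/7 + 2)*(-1/658) = (11/7)*(-1/658) = -11/4606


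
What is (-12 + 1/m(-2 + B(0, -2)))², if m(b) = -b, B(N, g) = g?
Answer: 2209/16 ≈ 138.06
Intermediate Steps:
(-12 + 1/m(-2 + B(0, -2)))² = (-12 + 1/(-(-2 - 2)))² = (-12 + 1/(-1*(-4)))² = (-12 + 1/4)² = (-12 + ¼)² = (-47/4)² = 2209/16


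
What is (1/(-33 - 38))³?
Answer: -1/357911 ≈ -2.7940e-6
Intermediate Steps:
(1/(-33 - 38))³ = (1/(-71))³ = (-1/71)³ = -1/357911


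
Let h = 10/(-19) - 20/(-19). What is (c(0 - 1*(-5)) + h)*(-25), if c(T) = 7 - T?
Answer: -1200/19 ≈ -63.158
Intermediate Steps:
h = 10/19 (h = 10*(-1/19) - 20*(-1/19) = -10/19 + 20/19 = 10/19 ≈ 0.52632)
(c(0 - 1*(-5)) + h)*(-25) = ((7 - (0 - 1*(-5))) + 10/19)*(-25) = ((7 - (0 + 5)) + 10/19)*(-25) = ((7 - 1*5) + 10/19)*(-25) = ((7 - 5) + 10/19)*(-25) = (2 + 10/19)*(-25) = (48/19)*(-25) = -1200/19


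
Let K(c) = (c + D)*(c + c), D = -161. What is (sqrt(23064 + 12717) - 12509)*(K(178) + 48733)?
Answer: -685305565 + 54785*sqrt(35781) ≈ -6.7494e+8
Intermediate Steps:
K(c) = 2*c*(-161 + c) (K(c) = (c - 161)*(c + c) = (-161 + c)*(2*c) = 2*c*(-161 + c))
(sqrt(23064 + 12717) - 12509)*(K(178) + 48733) = (sqrt(23064 + 12717) - 12509)*(2*178*(-161 + 178) + 48733) = (sqrt(35781) - 12509)*(2*178*17 + 48733) = (-12509 + sqrt(35781))*(6052 + 48733) = (-12509 + sqrt(35781))*54785 = -685305565 + 54785*sqrt(35781)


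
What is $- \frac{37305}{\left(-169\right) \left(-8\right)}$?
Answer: $- \frac{37305}{1352} \approx -27.592$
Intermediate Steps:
$- \frac{37305}{\left(-169\right) \left(-8\right)} = - \frac{37305}{1352}$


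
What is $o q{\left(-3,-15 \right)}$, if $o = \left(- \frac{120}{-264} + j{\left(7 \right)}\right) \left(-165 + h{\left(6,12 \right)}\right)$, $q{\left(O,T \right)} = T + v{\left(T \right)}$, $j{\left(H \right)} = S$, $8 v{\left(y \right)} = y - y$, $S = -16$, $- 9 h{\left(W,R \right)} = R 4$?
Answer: $- \frac{436905}{11} \approx -39719.0$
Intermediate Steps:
$h{\left(W,R \right)} = - \frac{4 R}{9}$ ($h{\left(W,R \right)} = - \frac{R 4}{9} = - \frac{4 R}{9}$)
$v{\left(y \right)} = 0$ ($v{\left(y \right)} = \frac{y - y}{8} = \frac{1}{8} \cdot 0 = 0$)
$j{\left(H \right)} = -16$
$q{\left(O,T \right)} = T$ ($q{\left(O,T \right)} = T + 0 = T$)
$o = \frac{29127}{11}$ ($o = \left(- \frac{120}{-264} - 16\right) \left(-165 - \frac{16}{3}\right) = \left(\left(-120\right) \left(- \frac{1}{264}\right) - 16\right) \left(-165 - \frac{16}{3}\right) = \left(\frac{5}{11} - 16\right) \left(- \frac{511}{3}\right) = \left(- \frac{171}{11}\right) \left(- \frac{511}{3}\right) = \frac{29127}{11} \approx 2647.9$)
$o q{\left(-3,-15 \right)} = \frac{29127}{11} \left(-15\right) = - \frac{436905}{11}$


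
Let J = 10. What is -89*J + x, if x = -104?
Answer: -994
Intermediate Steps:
-89*J + x = -89*10 - 104 = -890 - 104 = -994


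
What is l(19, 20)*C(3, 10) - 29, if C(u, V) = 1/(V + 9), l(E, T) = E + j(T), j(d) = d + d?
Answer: -492/19 ≈ -25.895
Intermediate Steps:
j(d) = 2*d
l(E, T) = E + 2*T
C(u, V) = 1/(9 + V)
l(19, 20)*C(3, 10) - 29 = (19 + 2*20)/(9 + 10) - 29 = (19 + 40)/19 - 29 = 59*(1/19) - 29 = 59/19 - 29 = -492/19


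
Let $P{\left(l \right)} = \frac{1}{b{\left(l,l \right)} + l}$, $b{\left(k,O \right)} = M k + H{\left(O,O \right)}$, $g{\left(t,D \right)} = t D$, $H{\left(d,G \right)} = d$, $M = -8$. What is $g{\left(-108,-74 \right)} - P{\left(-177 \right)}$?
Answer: $\frac{8487503}{1062} \approx 7992.0$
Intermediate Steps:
$g{\left(t,D \right)} = D t$
$b{\left(k,O \right)} = O - 8 k$ ($b{\left(k,O \right)} = - 8 k + O = O - 8 k$)
$P{\left(l \right)} = - \frac{1}{6 l}$ ($P{\left(l \right)} = \frac{1}{\left(l - 8 l\right) + l} = \frac{1}{- 7 l + l} = \frac{1}{\left(-6\right) l} = - \frac{1}{6 l}$)
$g{\left(-108,-74 \right)} - P{\left(-177 \right)} = \left(-74\right) \left(-108\right) - - \frac{1}{6 \left(-177\right)} = 7992 - \left(- \frac{1}{6}\right) \left(- \frac{1}{177}\right) = 7992 - \frac{1}{1062} = \frac{8487503}{1062}$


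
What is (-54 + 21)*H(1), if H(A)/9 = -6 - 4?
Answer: 2970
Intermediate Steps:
H(A) = -90 (H(A) = 9*(-6 - 4) = 9*(-10) = -90)
(-54 + 21)*H(1) = (-54 + 21)*(-90) = -33*(-90) = 2970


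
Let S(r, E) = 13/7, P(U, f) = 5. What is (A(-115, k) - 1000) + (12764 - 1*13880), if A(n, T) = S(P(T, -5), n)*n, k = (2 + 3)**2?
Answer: -16307/7 ≈ -2329.6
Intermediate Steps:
k = 25 (k = 5**2 = 25)
S(r, E) = 13/7 (S(r, E) = 13*(1/7) = 13/7)
A(n, T) = 13*n/7
(A(-115, k) - 1000) + (12764 - 1*13880) = ((13/7)*(-115) - 1000) + (12764 - 1*13880) = (-1495/7 - 1000) + (12764 - 13880) = -8495/7 - 1116 = -16307/7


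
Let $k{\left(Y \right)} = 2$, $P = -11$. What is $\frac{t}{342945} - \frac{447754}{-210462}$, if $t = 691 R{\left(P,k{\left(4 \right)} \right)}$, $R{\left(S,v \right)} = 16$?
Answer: $\frac{25980310567}{12029481765} \approx 2.1597$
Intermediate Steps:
$t = 11056$ ($t = 691 \cdot 16 = 11056$)
$\frac{t}{342945} - \frac{447754}{-210462} = \frac{11056}{342945} - \frac{447754}{-210462} = 11056 \cdot \frac{1}{342945} - - \frac{223877}{105231} = \frac{11056}{342945} + \frac{223877}{105231} = \frac{25980310567}{12029481765}$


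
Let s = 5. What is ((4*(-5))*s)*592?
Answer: -59200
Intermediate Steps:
((4*(-5))*s)*592 = ((4*(-5))*5)*592 = -20*5*592 = -100*592 = -59200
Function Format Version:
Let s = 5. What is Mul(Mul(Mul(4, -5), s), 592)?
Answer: -59200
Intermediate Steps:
Mul(Mul(Mul(4, -5), s), 592) = Mul(Mul(Mul(4, -5), 5), 592) = Mul(Mul(-20, 5), 592) = Mul(-100, 592) = -59200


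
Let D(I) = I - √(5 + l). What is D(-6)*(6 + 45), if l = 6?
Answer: -306 - 51*√11 ≈ -475.15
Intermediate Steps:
D(I) = I - √11 (D(I) = I - √(5 + 6) = I - √11)
D(-6)*(6 + 45) = (-6 - √11)*(6 + 45) = (-6 - √11)*51 = -306 - 51*√11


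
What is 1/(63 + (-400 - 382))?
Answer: -1/719 ≈ -0.0013908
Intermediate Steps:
1/(63 + (-400 - 382)) = 1/(63 - 782) = 1/(-719) = -1/719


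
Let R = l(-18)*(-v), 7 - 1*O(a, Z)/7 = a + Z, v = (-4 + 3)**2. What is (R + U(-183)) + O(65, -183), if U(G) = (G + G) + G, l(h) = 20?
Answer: 306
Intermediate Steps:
v = 1 (v = (-1)**2 = 1)
O(a, Z) = 49 - 7*Z - 7*a (O(a, Z) = 49 - 7*(a + Z) = 49 - 7*(Z + a) = 49 + (-7*Z - 7*a) = 49 - 7*Z - 7*a)
R = -20 (R = 20*(-1*1) = 20*(-1) = -20)
U(G) = 3*G (U(G) = 2*G + G = 3*G)
(R + U(-183)) + O(65, -183) = (-20 + 3*(-183)) + (49 - 7*(-183) - 7*65) = (-20 - 549) + (49 + 1281 - 455) = -569 + 875 = 306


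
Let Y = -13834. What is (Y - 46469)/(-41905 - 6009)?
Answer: 60303/47914 ≈ 1.2586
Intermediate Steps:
(Y - 46469)/(-41905 - 6009) = (-13834 - 46469)/(-41905 - 6009) = -60303/(-47914) = -60303*(-1/47914) = 60303/47914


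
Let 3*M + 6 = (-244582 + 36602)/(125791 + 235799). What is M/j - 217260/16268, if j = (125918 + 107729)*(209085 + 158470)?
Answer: -505987739891846204059/37887363309144913515 ≈ -13.355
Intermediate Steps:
M = -237752/108477 (M = -2 + ((-244582 + 36602)/(125791 + 235799))/3 = -2 + (-207980/361590)/3 = -2 + (-207980*1/361590)/3 = -2 + (⅓)*(-20798/36159) = -2 - 20798/108477 = -237752/108477 ≈ -2.1917)
j = 85878123085 (j = 233647*367555 = 85878123085)
M/j - 217260/16268 = -237752/108477/85878123085 - 217260/16268 = -237752/108477*1/85878123085 - 217260*1/16268 = -237752/9315801157891545 - 54315/4067 = -505987739891846204059/37887363309144913515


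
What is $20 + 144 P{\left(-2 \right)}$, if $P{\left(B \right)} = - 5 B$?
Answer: $1460$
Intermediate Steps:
$20 + 144 P{\left(-2 \right)} = 20 + 144 \left(\left(-5\right) \left(-2\right)\right) = 20 + 144 \cdot 10 = 20 + 1440 = 1460$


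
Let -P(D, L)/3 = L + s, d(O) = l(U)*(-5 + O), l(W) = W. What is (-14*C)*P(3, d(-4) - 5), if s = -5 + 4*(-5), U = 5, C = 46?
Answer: -144900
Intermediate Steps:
s = -25 (s = -5 - 20 = -25)
d(O) = -25 + 5*O (d(O) = 5*(-5 + O) = -25 + 5*O)
P(D, L) = 75 - 3*L (P(D, L) = -3*(L - 25) = -3*(-25 + L) = 75 - 3*L)
(-14*C)*P(3, d(-4) - 5) = (-14*46)*(75 - 3*((-25 + 5*(-4)) - 5)) = -644*(75 - 3*((-25 - 20) - 5)) = -644*(75 - 3*(-45 - 5)) = -644*(75 - 3*(-50)) = -644*(75 + 150) = -644*225 = -144900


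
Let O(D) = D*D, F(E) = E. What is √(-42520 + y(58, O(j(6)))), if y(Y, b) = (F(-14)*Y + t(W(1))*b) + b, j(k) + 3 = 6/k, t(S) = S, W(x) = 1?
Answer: 2*I*√10831 ≈ 208.14*I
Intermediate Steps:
j(k) = -3 + 6/k
O(D) = D²
y(Y, b) = -14*Y + 2*b (y(Y, b) = (-14*Y + 1*b) + b = (-14*Y + b) + b = (b - 14*Y) + b = -14*Y + 2*b)
√(-42520 + y(58, O(j(6)))) = √(-42520 + (-14*58 + 2*(-3 + 6/6)²)) = √(-42520 + (-812 + 2*(-3 + 6*(⅙))²)) = √(-42520 + (-812 + 2*(-3 + 1)²)) = √(-42520 + (-812 + 2*(-2)²)) = √(-42520 + (-812 + 2*4)) = √(-42520 + (-812 + 8)) = √(-42520 - 804) = √(-43324) = 2*I*√10831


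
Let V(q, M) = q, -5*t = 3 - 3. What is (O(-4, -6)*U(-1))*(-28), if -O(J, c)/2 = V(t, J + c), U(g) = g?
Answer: 0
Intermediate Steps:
t = 0 (t = -(3 - 3)/5 = -1/5*0 = 0)
O(J, c) = 0 (O(J, c) = -2*0 = 0)
(O(-4, -6)*U(-1))*(-28) = (0*(-1))*(-28) = 0*(-28) = 0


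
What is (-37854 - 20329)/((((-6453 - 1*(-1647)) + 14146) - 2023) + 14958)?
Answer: -58183/22275 ≈ -2.6120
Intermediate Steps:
(-37854 - 20329)/((((-6453 - 1*(-1647)) + 14146) - 2023) + 14958) = -58183/((((-6453 + 1647) + 14146) - 2023) + 14958) = -58183/(((-4806 + 14146) - 2023) + 14958) = -58183/((9340 - 2023) + 14958) = -58183/(7317 + 14958) = -58183/22275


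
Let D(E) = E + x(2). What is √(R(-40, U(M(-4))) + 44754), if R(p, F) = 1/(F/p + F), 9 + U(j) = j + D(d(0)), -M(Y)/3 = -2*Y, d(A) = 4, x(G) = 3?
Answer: √68070774/39 ≈ 211.55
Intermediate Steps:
M(Y) = 6*Y (M(Y) = -(-6)*Y = 6*Y)
D(E) = 3 + E (D(E) = E + 3 = 3 + E)
U(j) = -2 + j (U(j) = -9 + (j + (3 + 4)) = -9 + (j + 7) = -9 + (7 + j) = -2 + j)
R(p, F) = 1/(F + F/p)
√(R(-40, U(M(-4))) + 44754) = √(-40/((-2 + 6*(-4))*(1 - 40)) + 44754) = √(-40/(-2 - 24*(-39)) + 44754) = √(-40*(-1/39)/(-26) + 44754) = √(-40*(-1/26)*(-1/39) + 44754) = √(-20/507 + 44754) = √(22690258/507) = √68070774/39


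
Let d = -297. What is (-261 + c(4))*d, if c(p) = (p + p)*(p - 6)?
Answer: 82269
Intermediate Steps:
c(p) = 2*p*(-6 + p) (c(p) = (2*p)*(-6 + p) = 2*p*(-6 + p))
(-261 + c(4))*d = (-261 + 2*4*(-6 + 4))*(-297) = (-261 + 2*4*(-2))*(-297) = (-261 - 16)*(-297) = -277*(-297) = 82269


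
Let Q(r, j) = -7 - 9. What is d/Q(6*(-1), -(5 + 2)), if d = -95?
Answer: 95/16 ≈ 5.9375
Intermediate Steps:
Q(r, j) = -16
d/Q(6*(-1), -(5 + 2)) = -95/(-16) = -95*(-1/16) = 95/16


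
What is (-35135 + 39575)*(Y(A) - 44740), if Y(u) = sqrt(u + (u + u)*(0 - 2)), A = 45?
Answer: -198645600 + 13320*I*sqrt(15) ≈ -1.9865e+8 + 51588.0*I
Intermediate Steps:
Y(u) = sqrt(3)*sqrt(-u) (Y(u) = sqrt(u + (2*u)*(-2)) = sqrt(u - 4*u) = sqrt(-3*u) = sqrt(3)*sqrt(-u))
(-35135 + 39575)*(Y(A) - 44740) = (-35135 + 39575)*(sqrt(3)*sqrt(-1*45) - 44740) = 4440*(sqrt(3)*sqrt(-45) - 44740) = 4440*(sqrt(3)*(3*I*sqrt(5)) - 44740) = 4440*(3*I*sqrt(15) - 44740) = 4440*(-44740 + 3*I*sqrt(15)) = -198645600 + 13320*I*sqrt(15)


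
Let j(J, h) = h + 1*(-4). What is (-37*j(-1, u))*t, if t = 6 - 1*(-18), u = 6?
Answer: -1776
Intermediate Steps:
j(J, h) = -4 + h (j(J, h) = h - 4 = -4 + h)
t = 24 (t = 6 + 18 = 24)
(-37*j(-1, u))*t = -37*(-4 + 6)*24 = -37*2*24 = -74*24 = -1776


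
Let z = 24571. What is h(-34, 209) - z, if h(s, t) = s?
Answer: -24605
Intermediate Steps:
h(-34, 209) - z = -34 - 1*24571 = -34 - 24571 = -24605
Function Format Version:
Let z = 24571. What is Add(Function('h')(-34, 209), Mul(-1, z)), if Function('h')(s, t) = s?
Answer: -24605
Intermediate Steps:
Add(Function('h')(-34, 209), Mul(-1, z)) = Add(-34, Mul(-1, 24571)) = Add(-34, -24571) = -24605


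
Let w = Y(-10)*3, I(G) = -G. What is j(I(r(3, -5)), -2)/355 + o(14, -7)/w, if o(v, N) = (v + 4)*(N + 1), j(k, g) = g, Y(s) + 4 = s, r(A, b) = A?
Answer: 6376/2485 ≈ 2.5658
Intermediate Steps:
Y(s) = -4 + s
w = -42 (w = (-4 - 10)*3 = -14*3 = -42)
o(v, N) = (1 + N)*(4 + v) (o(v, N) = (4 + v)*(1 + N) = (1 + N)*(4 + v))
j(I(r(3, -5)), -2)/355 + o(14, -7)/w = -2/355 + (4 + 14 + 4*(-7) - 7*14)/(-42) = -2*1/355 + (4 + 14 - 28 - 98)*(-1/42) = -2/355 - 108*(-1/42) = -2/355 + 18/7 = 6376/2485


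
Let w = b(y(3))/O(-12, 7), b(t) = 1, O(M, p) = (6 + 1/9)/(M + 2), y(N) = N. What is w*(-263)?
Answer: 4734/11 ≈ 430.36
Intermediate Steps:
O(M, p) = 55/(9*(2 + M)) (O(M, p) = (6 + 1/9)/(2 + M) = 55/(9*(2 + M)))
w = -18/11 (w = 1/(55/(9*(2 - 12))) = 1/((55/9)/(-10)) = 1/((55/9)*(-1/10)) = 1/(-11/18) = 1*(-18/11) = -18/11 ≈ -1.6364)
w*(-263) = -18/11*(-263) = 4734/11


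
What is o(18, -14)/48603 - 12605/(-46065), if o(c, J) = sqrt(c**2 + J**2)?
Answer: 2521/9213 + 2*sqrt(130)/48603 ≈ 0.27410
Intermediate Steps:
o(c, J) = sqrt(J**2 + c**2)
o(18, -14)/48603 - 12605/(-46065) = sqrt((-14)**2 + 18**2)/48603 - 12605/(-46065) = sqrt(196 + 324)*(1/48603) - 12605*(-1/46065) = sqrt(520)*(1/48603) + 2521/9213 = (2*sqrt(130))*(1/48603) + 2521/9213 = 2*sqrt(130)/48603 + 2521/9213 = 2521/9213 + 2*sqrt(130)/48603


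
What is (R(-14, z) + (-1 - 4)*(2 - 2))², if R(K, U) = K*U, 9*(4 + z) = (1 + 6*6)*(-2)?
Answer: 2371600/81 ≈ 29279.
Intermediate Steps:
z = -110/9 (z = -4 + ((1 + 6*6)*(-2))/9 = -4 + ((1 + 36)*(-2))/9 = -4 + (37*(-2))/9 = -4 + (⅑)*(-74) = -4 - 74/9 = -110/9 ≈ -12.222)
(R(-14, z) + (-1 - 4)*(2 - 2))² = (-14*(-110/9) + (-1 - 4)*(2 - 2))² = (1540/9 - 5*0)² = (1540/9 + 0)² = (1540/9)² = 2371600/81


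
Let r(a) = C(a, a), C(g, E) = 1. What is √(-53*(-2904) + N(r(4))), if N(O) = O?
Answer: √153913 ≈ 392.32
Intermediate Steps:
r(a) = 1
√(-53*(-2904) + N(r(4))) = √(-53*(-2904) + 1) = √(153912 + 1) = √153913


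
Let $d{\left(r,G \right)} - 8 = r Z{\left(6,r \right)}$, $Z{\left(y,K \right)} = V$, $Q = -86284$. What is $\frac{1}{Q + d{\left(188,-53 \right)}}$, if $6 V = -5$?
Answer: $- \frac{3}{259298} \approx -1.157 \cdot 10^{-5}$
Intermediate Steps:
$V = - \frac{5}{6}$ ($V = \frac{1}{6} \left(-5\right) = - \frac{5}{6} \approx -0.83333$)
$Z{\left(y,K \right)} = - \frac{5}{6}$
$d{\left(r,G \right)} = 8 - \frac{5 r}{6}$ ($d{\left(r,G \right)} = 8 + r \left(- \frac{5}{6}\right) = 8 - \frac{5 r}{6}$)
$\frac{1}{Q + d{\left(188,-53 \right)}} = \frac{1}{-86284 + \left(8 - \frac{470}{3}\right)} = \frac{1}{-86284 - \frac{446}{3}} = \frac{1}{- \frac{259298}{3}} = - \frac{3}{259298}$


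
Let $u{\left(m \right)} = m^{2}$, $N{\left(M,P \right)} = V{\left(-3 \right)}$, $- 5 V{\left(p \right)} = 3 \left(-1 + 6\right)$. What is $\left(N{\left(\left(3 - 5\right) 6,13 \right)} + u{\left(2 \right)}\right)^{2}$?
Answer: $1$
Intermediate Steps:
$V{\left(p \right)} = -3$ ($V{\left(p \right)} = - \frac{3 \left(-1 + 6\right)}{5} = - \frac{3 \cdot 5}{5} = \left(- \frac{1}{5}\right) 15 = -3$)
$N{\left(M,P \right)} = -3$
$\left(N{\left(\left(3 - 5\right) 6,13 \right)} + u{\left(2 \right)}\right)^{2} = \left(-3 + 2^{2}\right)^{2} = \left(-3 + 4\right)^{2} = 1^{2} = 1$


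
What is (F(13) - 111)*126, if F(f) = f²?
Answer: 7308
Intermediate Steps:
(F(13) - 111)*126 = (13² - 111)*126 = (169 - 111)*126 = 58*126 = 7308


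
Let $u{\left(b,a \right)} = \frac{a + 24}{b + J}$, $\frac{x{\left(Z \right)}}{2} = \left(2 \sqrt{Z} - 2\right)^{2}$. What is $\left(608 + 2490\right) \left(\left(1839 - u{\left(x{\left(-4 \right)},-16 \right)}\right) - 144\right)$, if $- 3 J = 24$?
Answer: $\frac{21005989}{4} - \frac{1549 i}{4} \approx 5.2515 \cdot 10^{6} - 387.25 i$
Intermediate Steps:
$J = -8$ ($J = \left(- \frac{1}{3}\right) 24 = -8$)
$x{\left(Z \right)} = 2 \left(-2 + 2 \sqrt{Z}\right)^{2}$ ($x{\left(Z \right)} = 2 \left(2 \sqrt{Z} - 2\right)^{2} = 2 \left(-2 + 2 \sqrt{Z}\right)^{2}$)
$u{\left(b,a \right)} = \frac{24 + a}{-8 + b}$ ($u{\left(b,a \right)} = \frac{a + 24}{b - 8} = \frac{24 + a}{-8 + b}$)
$\left(608 + 2490\right) \left(\left(1839 - u{\left(x{\left(-4 \right)},-16 \right)}\right) - 144\right) = \left(608 + 2490\right) \left(\left(1839 - \frac{24 - 16}{-8 + 8 \left(-1 + \sqrt{-4}\right)^{2}}\right) - 144\right) = 3098 \left(\left(1839 - \frac{1}{-8 + 8 \left(-1 + 2 i\right)^{2}} \cdot 8\right) - 144\right) = 3098 \left(\left(1839 - \frac{8}{-8 + 8 \left(-1 + 2 i\right)^{2}}\right) - 144\right) = 3098 \left(1695 - \frac{8}{-8 + 8 \left(-1 + 2 i\right)^{2}}\right) = 5251110 - \frac{24784}{-8 + 8 \left(-1 + 2 i\right)^{2}}$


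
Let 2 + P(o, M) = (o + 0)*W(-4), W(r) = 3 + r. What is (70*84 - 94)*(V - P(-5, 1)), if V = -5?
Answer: -46288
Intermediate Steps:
P(o, M) = -2 - o (P(o, M) = -2 + (o + 0)*(3 - 4) = -2 + o*(-1) = -2 - o)
(70*84 - 94)*(V - P(-5, 1)) = (70*84 - 94)*(-5 - (-2 - 1*(-5))) = (5880 - 94)*(-5 - (-2 + 5)) = 5786*(-5 - 1*3) = 5786*(-5 - 3) = 5786*(-8) = -46288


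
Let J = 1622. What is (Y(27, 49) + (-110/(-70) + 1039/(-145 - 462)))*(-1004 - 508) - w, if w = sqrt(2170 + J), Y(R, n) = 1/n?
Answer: 770040/4249 - 4*sqrt(237) ≈ 119.65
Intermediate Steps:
w = 4*sqrt(237) (w = sqrt(2170 + 1622) = sqrt(3792) = 4*sqrt(237) ≈ 61.579)
(Y(27, 49) + (-110/(-70) + 1039/(-145 - 462)))*(-1004 - 508) - w = (1/49 + (-110/(-70) + 1039/(-145 - 462)))*(-1004 - 508) - 4*sqrt(237) = (1/49 + (-110*(-1/70) + 1039/(-607)))*(-1512) - 4*sqrt(237) = (1/49 + (11/7 + 1039*(-1/607)))*(-1512) - 4*sqrt(237) = (1/49 + (11/7 - 1039/607))*(-1512) - 4*sqrt(237) = (1/49 - 596/4249)*(-1512) - 4*sqrt(237) = -3565/29743*(-1512) - 4*sqrt(237) = 770040/4249 - 4*sqrt(237)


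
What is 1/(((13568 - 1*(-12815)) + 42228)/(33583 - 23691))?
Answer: 9892/68611 ≈ 0.14418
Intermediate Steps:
1/(((13568 - 1*(-12815)) + 42228)/(33583 - 23691)) = 1/(((13568 + 12815) + 42228)/9892) = 1/((26383 + 42228)*(1/9892)) = 1/(68611*(1/9892)) = 1/(68611/9892) = 9892/68611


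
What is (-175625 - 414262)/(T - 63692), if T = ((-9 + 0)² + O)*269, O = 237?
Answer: -589887/21850 ≈ -26.997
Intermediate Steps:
T = 85542 (T = ((-9 + 0)² + 237)*269 = ((-9)² + 237)*269 = (81 + 237)*269 = 318*269 = 85542)
(-175625 - 414262)/(T - 63692) = (-175625 - 414262)/(85542 - 63692) = -589887/21850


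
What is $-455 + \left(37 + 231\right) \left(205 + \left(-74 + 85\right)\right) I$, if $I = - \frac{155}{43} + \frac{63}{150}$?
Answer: $- \frac{198668693}{1075} \approx -1.8481 \cdot 10^{5}$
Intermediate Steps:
$I = - \frac{6847}{2150}$ ($I = \left(-155\right) \frac{1}{43} + 63 \cdot \frac{1}{150} = - \frac{155}{43} + \frac{21}{50} = - \frac{6847}{2150} \approx -3.1847$)
$-455 + \left(37 + 231\right) \left(205 + \left(-74 + 85\right)\right) I = -455 + \left(37 + 231\right) \left(205 + \left(-74 + 85\right)\right) \left(- \frac{6847}{2150}\right) = -455 + 268 \left(205 + 11\right) \left(- \frac{6847}{2150}\right) = -455 + 268 \cdot 216 \left(- \frac{6847}{2150}\right) = -455 + 57888 \left(- \frac{6847}{2150}\right) = -455 - \frac{198179568}{1075} = - \frac{198668693}{1075}$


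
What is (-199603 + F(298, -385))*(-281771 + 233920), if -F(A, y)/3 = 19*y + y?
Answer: 8445845053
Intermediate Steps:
F(A, y) = -60*y (F(A, y) = -3*(19*y + y) = -60*y)
(-199603 + F(298, -385))*(-281771 + 233920) = (-199603 - 60*(-385))*(-281771 + 233920) = (-199603 + 23100)*(-47851) = -176503*(-47851) = 8445845053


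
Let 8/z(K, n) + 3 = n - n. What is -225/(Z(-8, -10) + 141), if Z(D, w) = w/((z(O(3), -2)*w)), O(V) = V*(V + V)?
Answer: -8/5 ≈ -1.6000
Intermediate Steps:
O(V) = 2*V**2 (O(V) = V*(2*V) = 2*V**2)
z(K, n) = -8/3 (z(K, n) = 8/(-3 + (n - n)) = 8/(-3 + 0) = 8/(-3) = 8*(-1/3) = -8/3)
Z(D, w) = -3/8 (Z(D, w) = w/((-8*w/3)) = w*(-3/(8*w)) = -3/8)
-225/(Z(-8, -10) + 141) = -225/(-3/8 + 141) = -225/1125/8 = -225*8/1125 = -8/5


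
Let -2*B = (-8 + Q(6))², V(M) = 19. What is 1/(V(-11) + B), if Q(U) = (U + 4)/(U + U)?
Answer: -72/481 ≈ -0.14969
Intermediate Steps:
Q(U) = (4 + U)/(2*U) (Q(U) = (4 + U)/((2*U)) = (4 + U)*(1/(2*U)) = (4 + U)/(2*U))
B = -1849/72 (B = -(-8 + (½)*(4 + 6)/6)²/2 = -(-8 + (½)*(⅙)*10)²/2 = -(-8 + ⅚)²/2 = -(-43/6)²/2 = -½*1849/36 = -1849/72 ≈ -25.681)
1/(V(-11) + B) = 1/(19 - 1849/72) = 1/(-481/72) = -72/481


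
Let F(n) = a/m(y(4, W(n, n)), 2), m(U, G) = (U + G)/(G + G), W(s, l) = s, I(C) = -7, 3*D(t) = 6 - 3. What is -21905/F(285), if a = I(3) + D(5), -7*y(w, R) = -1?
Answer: 109525/56 ≈ 1955.8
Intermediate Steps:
D(t) = 1 (D(t) = (6 - 3)/3 = (1/3)*3 = 1)
y(w, R) = 1/7 (y(w, R) = -1/7*(-1) = 1/7)
m(U, G) = (G + U)/(2*G) (m(U, G) = (G + U)/((2*G)) = (G + U)*(1/(2*G)) = (G + U)/(2*G))
a = -6 (a = -7 + 1 = -6)
F(n) = -56/5 (F(n) = -6*4/(2 + 1/7) = -6/((1/2)*(1/2)*(15/7)) = -6/15/28 = -6*28/15 = -56/5)
-21905/F(285) = -21905/(-56/5) = -21905*(-5/56) = 109525/56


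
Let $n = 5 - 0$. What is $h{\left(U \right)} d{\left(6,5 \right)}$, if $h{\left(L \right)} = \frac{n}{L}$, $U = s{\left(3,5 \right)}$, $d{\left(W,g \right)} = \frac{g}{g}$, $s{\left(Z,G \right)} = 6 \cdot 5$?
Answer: $\frac{1}{6} \approx 0.16667$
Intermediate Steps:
$s{\left(Z,G \right)} = 30$
$n = 5$ ($n = 5 + 0 = 5$)
$d{\left(W,g \right)} = 1$
$U = 30$
$h{\left(L \right)} = \frac{5}{L}$
$h{\left(U \right)} d{\left(6,5 \right)} = \frac{5}{30} \cdot 1 = 5 \cdot \frac{1}{30} \cdot 1 = \frac{1}{6} \cdot 1 = \frac{1}{6}$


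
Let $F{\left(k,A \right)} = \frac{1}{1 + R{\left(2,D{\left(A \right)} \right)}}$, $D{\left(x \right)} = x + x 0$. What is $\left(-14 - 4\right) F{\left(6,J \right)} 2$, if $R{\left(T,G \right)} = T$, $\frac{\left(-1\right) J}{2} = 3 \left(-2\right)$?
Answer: $-12$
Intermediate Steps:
$D{\left(x \right)} = x$ ($D{\left(x \right)} = x + 0 = x$)
$J = 12$ ($J = - 2 \cdot 3 \left(-2\right) = \left(-2\right) \left(-6\right) = 12$)
$F{\left(k,A \right)} = \frac{1}{3}$ ($F{\left(k,A \right)} = \frac{1}{1 + 2} = \frac{1}{3}$)
$\left(-14 - 4\right) F{\left(6,J \right)} 2 = \left(-14 - 4\right) \frac{1}{3} \cdot 2 = \left(-18\right) \frac{2}{3} = -12$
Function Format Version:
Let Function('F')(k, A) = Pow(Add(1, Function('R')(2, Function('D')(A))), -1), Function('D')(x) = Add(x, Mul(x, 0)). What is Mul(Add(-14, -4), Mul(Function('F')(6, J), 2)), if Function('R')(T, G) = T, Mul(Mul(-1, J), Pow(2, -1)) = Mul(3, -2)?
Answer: -12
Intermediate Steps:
Function('D')(x) = x (Function('D')(x) = Add(x, 0) = x)
J = 12 (J = Mul(-2, Mul(3, -2)) = Mul(-2, -6) = 12)
Function('F')(k, A) = Rational(1, 3) (Function('F')(k, A) = Pow(Add(1, 2), -1) = Pow(3, -1) = Rational(1, 3))
Mul(Add(-14, -4), Mul(Function('F')(6, J), 2)) = Mul(Add(-14, -4), Mul(Rational(1, 3), 2)) = Mul(-18, Rational(2, 3)) = -12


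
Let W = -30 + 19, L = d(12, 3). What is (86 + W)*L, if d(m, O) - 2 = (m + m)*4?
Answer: 7350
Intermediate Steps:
d(m, O) = 2 + 8*m (d(m, O) = 2 + (m + m)*4 = 2 + (2*m)*4 = 2 + 8*m)
L = 98 (L = 2 + 8*12 = 2 + 96 = 98)
W = -11
(86 + W)*L = (86 - 11)*98 = 75*98 = 7350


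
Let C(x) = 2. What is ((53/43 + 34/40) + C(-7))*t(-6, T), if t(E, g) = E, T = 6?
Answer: -10533/430 ≈ -24.495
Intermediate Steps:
((53/43 + 34/40) + C(-7))*t(-6, T) = ((53/43 + 34/40) + 2)*(-6) = ((53*(1/43) + 34*(1/40)) + 2)*(-6) = ((53/43 + 17/20) + 2)*(-6) = (1791/860 + 2)*(-6) = (3511/860)*(-6) = -10533/430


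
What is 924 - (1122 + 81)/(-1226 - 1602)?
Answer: 2614275/2828 ≈ 924.43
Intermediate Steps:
924 - (1122 + 81)/(-1226 - 1602) = 924 - 1203/(-2828) = 924 - 1203*(-1)/2828 = 924 - 1*(-1203/2828) = 924 + 1203/2828 = 2614275/2828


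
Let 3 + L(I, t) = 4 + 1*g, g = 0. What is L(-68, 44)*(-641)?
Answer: -641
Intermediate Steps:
L(I, t) = 1 (L(I, t) = -3 + (4 + 1*0) = -3 + (4 + 0) = -3 + 4 = 1)
L(-68, 44)*(-641) = 1*(-641) = -641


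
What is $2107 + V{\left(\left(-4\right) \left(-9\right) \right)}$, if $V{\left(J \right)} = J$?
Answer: $2143$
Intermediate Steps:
$2107 + V{\left(\left(-4\right) \left(-9\right) \right)} = 2107 - -36 = 2107 + 36 = 2143$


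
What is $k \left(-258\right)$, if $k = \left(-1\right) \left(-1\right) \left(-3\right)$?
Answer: $774$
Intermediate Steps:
$k = -3$ ($k = 1 \left(-3\right) = -3$)
$k \left(-258\right) = \left(-3\right) \left(-258\right) = 774$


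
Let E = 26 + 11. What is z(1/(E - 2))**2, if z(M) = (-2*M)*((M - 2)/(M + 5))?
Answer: 4761/9486400 ≈ 0.00050188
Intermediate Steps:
E = 37
z(M) = -2*M*(-2 + M)/(5 + M) (z(M) = (-2*M)*((-2 + M)/(5 + M)) = -2*M*(-2 + M)/(5 + M))
z(1/(E - 2))**2 = (2*(2 - 1/(37 - 2))/((37 - 2)*(5 + 1/(37 - 2))))**2 = (2*(2 - 1/35)/(35*(5 + 1/35)))**2 = (2*(1/35)*(2 - 1*1/35)/(5 + 1/35))**2 = (2*(1/35)*(2 - 1/35)/(176/35))**2 = (2*(1/35)*(35/176)*(69/35))**2 = (69/3080)**2 = 4761/9486400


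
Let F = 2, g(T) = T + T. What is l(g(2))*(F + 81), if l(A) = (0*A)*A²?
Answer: 0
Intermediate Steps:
g(T) = 2*T
l(A) = 0 (l(A) = 0*A² = 0)
l(g(2))*(F + 81) = 0*(2 + 81) = 0*83 = 0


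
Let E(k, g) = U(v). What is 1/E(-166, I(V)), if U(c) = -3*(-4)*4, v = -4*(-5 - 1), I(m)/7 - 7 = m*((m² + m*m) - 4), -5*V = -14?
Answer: 1/48 ≈ 0.020833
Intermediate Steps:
V = 14/5 (V = -⅕*(-14) = 14/5 ≈ 2.8000)
I(m) = 49 + 7*m*(-4 + 2*m²) (I(m) = 49 + 7*(m*((m² + m*m) - 4)) = 49 + 7*(m*((m² + m²) - 4)) = 49 + 7*(m*(2*m² - 4)) = 49 + 7*(m*(-4 + 2*m²)) = 49 + 7*m*(-4 + 2*m²))
v = 24 (v = -4*(-6) = 24)
U(c) = 48 (U(c) = 12*4 = 48)
E(k, g) = 48
1/E(-166, I(V)) = 1/48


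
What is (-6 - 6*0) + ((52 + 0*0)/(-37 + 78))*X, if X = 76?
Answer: 3706/41 ≈ 90.390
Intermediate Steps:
(-6 - 6*0) + ((52 + 0*0)/(-37 + 78))*X = (-6 - 6*0) + ((52 + 0*0)/(-37 + 78))*76 = (-6 + 0) + ((52 + 0)/41)*76 = -6 + (52*(1/41))*76 = -6 + (52/41)*76 = -6 + 3952/41 = 3706/41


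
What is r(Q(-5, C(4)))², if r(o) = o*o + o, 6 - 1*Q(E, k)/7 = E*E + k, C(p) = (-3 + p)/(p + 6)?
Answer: 3147782091601/10000 ≈ 3.1478e+8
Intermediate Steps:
C(p) = (-3 + p)/(6 + p)
Q(E, k) = 42 - 7*k - 7*E² (Q(E, k) = 42 - 7*(E*E + k) = 42 - 7*(E² + k) = 42 - 7*(k + E²) = 42 + (-7*k - 7*E²) = 42 - 7*k - 7*E²)
r(o) = o + o² (r(o) = o² + o = o + o²)
r(Q(-5, C(4)))² = ((42 - 7*(-3 + 4)/(6 + 4) - 7*(-5)²)*(1 + (42 - 7*(-3 + 4)/(6 + 4) - 7*(-5)²)))² = ((42 - 7/10 - 7*25)*(1 + (42 - 7/10 - 7*25)))² = ((42 - 7/10 - 175)*(1 + (42 - 7/10 - 175)))² = (-1337*(1 - 1337/10)/10)² = (-1337/10*(-1327/10))² = (1774199/100)² = 3147782091601/10000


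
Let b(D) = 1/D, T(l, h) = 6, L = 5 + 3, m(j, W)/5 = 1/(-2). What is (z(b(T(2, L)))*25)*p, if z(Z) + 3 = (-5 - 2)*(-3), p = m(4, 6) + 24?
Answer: 9675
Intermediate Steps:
m(j, W) = -5/2 (m(j, W) = 5/(-2) = 5*(-1/2) = -5/2)
L = 8
p = 43/2 (p = -5/2 + 24 = 43/2 ≈ 21.500)
z(Z) = 18 (z(Z) = -3 + (-5 - 2)*(-3) = -3 - 7*(-3) = -3 + 21 = 18)
(z(b(T(2, L)))*25)*p = (18*25)*(43/2) = 450*(43/2) = 9675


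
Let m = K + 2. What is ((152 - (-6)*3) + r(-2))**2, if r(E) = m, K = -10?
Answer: 26244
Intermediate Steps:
m = -8 (m = -10 + 2 = -8)
r(E) = -8
((152 - (-6)*3) + r(-2))**2 = ((152 - (-6)*3) - 8)**2 = ((152 - 1*(-18)) - 8)**2 = ((152 + 18) - 8)**2 = (170 - 8)**2 = 162**2 = 26244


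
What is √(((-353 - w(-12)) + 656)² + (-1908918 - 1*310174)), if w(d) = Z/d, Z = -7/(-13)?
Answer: I*√51768897287/156 ≈ 1458.5*I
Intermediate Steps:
Z = 7/13 (Z = -7*(-1/13) = 7/13 ≈ 0.53846)
w(d) = 7/(13*d)
√(((-353 - w(-12)) + 656)² + (-1908918 - 1*310174)) = √(((-353 - 7/(13*(-12))) + 656)² + (-1908918 - 1*310174)) = √(((-353 - 7*(-1)/(13*12)) + 656)² + (-1908918 - 310174)) = √(((-353 - 1*(-7/156)) + 656)² - 2219092) = √(((-353 + 7/156) + 656)² - 2219092) = √((-55061/156 + 656)² - 2219092) = √((47275/156)² - 2219092) = √(2234925625/24336 - 2219092) = √(-51768897287/24336) = I*√51768897287/156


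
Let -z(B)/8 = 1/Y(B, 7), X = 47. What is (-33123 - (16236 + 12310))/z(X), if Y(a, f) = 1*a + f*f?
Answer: 740028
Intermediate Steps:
Y(a, f) = a + f²
z(B) = -8/(49 + B) (z(B) = -8/(B + 7²) = -8/(B + 49) = -8/(49 + B))
(-33123 - (16236 + 12310))/z(X) = (-33123 - (16236 + 12310))/((-8/(49 + 47))) = (-33123 - 1*28546)/((-8/96)) = (-33123 - 28546)/((-8*1/96)) = -61669/(-1/12) = -61669*(-12) = 740028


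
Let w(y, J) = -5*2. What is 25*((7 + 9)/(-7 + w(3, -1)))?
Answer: -400/17 ≈ -23.529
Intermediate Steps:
w(y, J) = -10
25*((7 + 9)/(-7 + w(3, -1))) = 25*((7 + 9)/(-7 - 10)) = 25*(16/(-17)) = 25*(16*(-1/17)) = 25*(-16/17) = -400/17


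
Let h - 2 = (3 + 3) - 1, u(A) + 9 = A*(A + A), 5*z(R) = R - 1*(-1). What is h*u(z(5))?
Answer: -1071/25 ≈ -42.840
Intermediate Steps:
z(R) = ⅕ + R/5 (z(R) = (R - 1*(-1))/5 = (R + 1)/5 = (1 + R)/5 = ⅕ + R/5)
u(A) = -9 + 2*A² (u(A) = -9 + A*(A + A) = -9 + A*(2*A) = -9 + 2*A²)
h = 7 (h = 2 + ((3 + 3) - 1) = 2 + (6 - 1) = 2 + 5 = 7)
h*u(z(5)) = 7*(-9 + 2*(⅕ + (⅕)*5)²) = 7*(-9 + 2*(⅕ + 1)²) = 7*(-9 + 2*(6/5)²) = 7*(-9 + 2*(36/25)) = 7*(-9 + 72/25) = 7*(-153/25) = -1071/25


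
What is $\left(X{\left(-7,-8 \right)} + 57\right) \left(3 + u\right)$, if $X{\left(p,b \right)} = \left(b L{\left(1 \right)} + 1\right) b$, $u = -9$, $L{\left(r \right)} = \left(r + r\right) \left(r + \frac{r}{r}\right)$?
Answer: $-1830$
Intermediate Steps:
$L{\left(r \right)} = 2 r \left(1 + r\right)$ ($L{\left(r \right)} = 2 r \left(r + 1\right) = 2 r \left(1 + r\right)$)
$X{\left(p,b \right)} = b \left(1 + 4 b\right)$ ($X{\left(p,b \right)} = \left(b 2 \cdot 1 \left(1 + 1\right) + 1\right) b = \left(b 2 \cdot 1 \cdot 2 + 1\right) b = \left(b 4 + 1\right) b = \left(4 b + 1\right) b = \left(1 + 4 b\right) b = b \left(1 + 4 b\right)$)
$\left(X{\left(-7,-8 \right)} + 57\right) \left(3 + u\right) = \left(- 8 \left(1 + 4 \left(-8\right)\right) + 57\right) \left(3 - 9\right) = \left(- 8 \left(1 - 32\right) + 57\right) \left(-6\right) = \left(\left(-8\right) \left(-31\right) + 57\right) \left(-6\right) = \left(248 + 57\right) \left(-6\right) = 305 \left(-6\right) = -1830$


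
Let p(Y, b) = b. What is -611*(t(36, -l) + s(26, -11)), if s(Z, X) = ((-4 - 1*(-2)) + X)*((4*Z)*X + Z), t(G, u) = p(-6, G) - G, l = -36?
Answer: -8880274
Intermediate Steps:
t(G, u) = 0 (t(G, u) = G - G = 0)
s(Z, X) = (-2 + X)*(Z + 4*X*Z) (s(Z, X) = ((-4 + 2) + X)*(4*X*Z + Z) = (-2 + X)*(Z + 4*X*Z))
-611*(t(36, -l) + s(26, -11)) = -611*(0 + 26*(-2 - 7*(-11) + 4*(-11)**2)) = -611*(0 + 26*(-2 + 77 + 4*121)) = -611*(0 + 26*(-2 + 77 + 484)) = -611*(0 + 26*559) = -611*(0 + 14534) = -611*14534 = -8880274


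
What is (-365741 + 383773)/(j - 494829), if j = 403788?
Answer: -18032/91041 ≈ -0.19806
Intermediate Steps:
(-365741 + 383773)/(j - 494829) = (-365741 + 383773)/(403788 - 494829) = 18032/(-91041) = 18032*(-1/91041) = -18032/91041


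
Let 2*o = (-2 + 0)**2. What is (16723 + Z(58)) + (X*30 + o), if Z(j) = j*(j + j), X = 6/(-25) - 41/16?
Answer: 934757/40 ≈ 23369.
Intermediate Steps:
X = -1121/400 (X = 6*(-1/25) - 41*1/16 = -6/25 - 41/16 = -1121/400 ≈ -2.8025)
o = 2 (o = (-2 + 0)**2/2 = (1/2)*(-2)**2 = (1/2)*4 = 2)
Z(j) = 2*j**2 (Z(j) = j*(2*j) = 2*j**2)
(16723 + Z(58)) + (X*30 + o) = (16723 + 2*58**2) + (-1121/400*30 + 2) = (16723 + 2*3364) + (-3363/40 + 2) = (16723 + 6728) - 3283/40 = 23451 - 3283/40 = 934757/40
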